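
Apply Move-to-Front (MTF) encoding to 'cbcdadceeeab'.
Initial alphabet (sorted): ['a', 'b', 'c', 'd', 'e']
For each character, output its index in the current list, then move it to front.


MTF encoding:
'c': index 2 in ['a', 'b', 'c', 'd', 'e'] -> ['c', 'a', 'b', 'd', 'e']
'b': index 2 in ['c', 'a', 'b', 'd', 'e'] -> ['b', 'c', 'a', 'd', 'e']
'c': index 1 in ['b', 'c', 'a', 'd', 'e'] -> ['c', 'b', 'a', 'd', 'e']
'd': index 3 in ['c', 'b', 'a', 'd', 'e'] -> ['d', 'c', 'b', 'a', 'e']
'a': index 3 in ['d', 'c', 'b', 'a', 'e'] -> ['a', 'd', 'c', 'b', 'e']
'd': index 1 in ['a', 'd', 'c', 'b', 'e'] -> ['d', 'a', 'c', 'b', 'e']
'c': index 2 in ['d', 'a', 'c', 'b', 'e'] -> ['c', 'd', 'a', 'b', 'e']
'e': index 4 in ['c', 'd', 'a', 'b', 'e'] -> ['e', 'c', 'd', 'a', 'b']
'e': index 0 in ['e', 'c', 'd', 'a', 'b'] -> ['e', 'c', 'd', 'a', 'b']
'e': index 0 in ['e', 'c', 'd', 'a', 'b'] -> ['e', 'c', 'd', 'a', 'b']
'a': index 3 in ['e', 'c', 'd', 'a', 'b'] -> ['a', 'e', 'c', 'd', 'b']
'b': index 4 in ['a', 'e', 'c', 'd', 'b'] -> ['b', 'a', 'e', 'c', 'd']


Output: [2, 2, 1, 3, 3, 1, 2, 4, 0, 0, 3, 4]


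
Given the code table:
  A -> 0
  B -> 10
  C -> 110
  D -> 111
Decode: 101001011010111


Decoding:
10 -> B
10 -> B
0 -> A
10 -> B
110 -> C
10 -> B
111 -> D


Result: BBABCBD


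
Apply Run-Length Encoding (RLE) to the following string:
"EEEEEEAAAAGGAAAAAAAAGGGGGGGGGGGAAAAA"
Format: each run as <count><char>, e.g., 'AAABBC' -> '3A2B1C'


Scanning runs left to right:
  i=0: run of 'E' x 6 -> '6E'
  i=6: run of 'A' x 4 -> '4A'
  i=10: run of 'G' x 2 -> '2G'
  i=12: run of 'A' x 8 -> '8A'
  i=20: run of 'G' x 11 -> '11G'
  i=31: run of 'A' x 5 -> '5A'

RLE = 6E4A2G8A11G5A


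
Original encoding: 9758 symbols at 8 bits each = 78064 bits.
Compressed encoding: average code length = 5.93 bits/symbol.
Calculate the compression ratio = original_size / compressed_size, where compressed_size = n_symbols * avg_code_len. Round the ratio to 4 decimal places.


original_size = n_symbols * orig_bits = 9758 * 8 = 78064 bits
compressed_size = n_symbols * avg_code_len = 9758 * 5.93 = 57864.94 bits
ratio = original_size / compressed_size = 78064 / 57864.94 = 1.3491

Compression ratio = 1.3491


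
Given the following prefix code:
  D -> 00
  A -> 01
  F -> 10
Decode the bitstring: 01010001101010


Decoding step by step:
Bits 01 -> A
Bits 01 -> A
Bits 00 -> D
Bits 01 -> A
Bits 10 -> F
Bits 10 -> F
Bits 10 -> F


Decoded message: AADAFFF


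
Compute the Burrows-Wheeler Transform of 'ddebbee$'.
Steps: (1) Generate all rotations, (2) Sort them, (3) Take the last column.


Rotations (sorted):
  0: $ddebbee -> last char: e
  1: bbee$dde -> last char: e
  2: bee$ddeb -> last char: b
  3: ddebbee$ -> last char: $
  4: debbee$d -> last char: d
  5: e$ddebbe -> last char: e
  6: ebbee$dd -> last char: d
  7: ee$ddebb -> last char: b


BWT = eeb$dedb


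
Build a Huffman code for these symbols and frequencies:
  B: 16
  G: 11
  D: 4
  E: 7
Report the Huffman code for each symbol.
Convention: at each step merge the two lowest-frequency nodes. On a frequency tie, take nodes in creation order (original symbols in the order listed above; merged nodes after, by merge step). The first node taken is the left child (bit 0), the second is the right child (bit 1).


Huffman tree construction:
Step 1: Merge D(4) + E(7) = 11
Step 2: Merge G(11) + (D+E)(11) = 22
Step 3: Merge B(16) + (G+(D+E))(22) = 38
Read each symbol's code off the tree from the root (left child = 0, right child = 1).

Codes:
  B: 0 (length 1)
  G: 10 (length 2)
  D: 110 (length 3)
  E: 111 (length 3)
Average code length: 71/38 = 1.8684 bits/symbol


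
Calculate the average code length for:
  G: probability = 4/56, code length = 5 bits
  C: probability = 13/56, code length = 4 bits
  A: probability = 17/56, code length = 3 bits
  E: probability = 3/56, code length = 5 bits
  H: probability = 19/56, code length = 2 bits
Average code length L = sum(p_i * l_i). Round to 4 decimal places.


Weighted contributions p_i * l_i:
  G: (4/56) * 5 = 20/56
  C: (13/56) * 4 = 52/56
  A: (17/56) * 3 = 51/56
  E: (3/56) * 5 = 15/56
  H: (19/56) * 2 = 38/56
Sum = (20 + 52 + 51 + 15 + 38)/56 = 176/56

L = 176/56 = 3.1429 bits/symbol


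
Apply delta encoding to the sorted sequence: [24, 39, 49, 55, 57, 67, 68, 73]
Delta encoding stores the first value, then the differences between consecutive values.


First value: 24
Deltas:
  39 - 24 = 15
  49 - 39 = 10
  55 - 49 = 6
  57 - 55 = 2
  67 - 57 = 10
  68 - 67 = 1
  73 - 68 = 5


Delta encoded: [24, 15, 10, 6, 2, 10, 1, 5]


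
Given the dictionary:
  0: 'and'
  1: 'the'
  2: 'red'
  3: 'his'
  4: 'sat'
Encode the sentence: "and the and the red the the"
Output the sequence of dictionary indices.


Look up each word in the dictionary:
  'and' -> 0
  'the' -> 1
  'and' -> 0
  'the' -> 1
  'red' -> 2
  'the' -> 1
  'the' -> 1

Encoded: [0, 1, 0, 1, 2, 1, 1]


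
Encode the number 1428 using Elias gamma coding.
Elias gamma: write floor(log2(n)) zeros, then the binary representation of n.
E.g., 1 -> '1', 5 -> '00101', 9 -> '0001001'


num_bits = floor(log2(1428)) + 1 = 11
leading_zeros = num_bits - 1 = 10
binary(1428) = 10110010100

Elias gamma(1428) = '0000000000' + '10110010100' = 000000000010110010100 (21 bits)


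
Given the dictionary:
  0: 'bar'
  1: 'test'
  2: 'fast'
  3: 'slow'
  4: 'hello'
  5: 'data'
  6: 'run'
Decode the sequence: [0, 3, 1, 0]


Look up each index in the dictionary:
  0 -> 'bar'
  3 -> 'slow'
  1 -> 'test'
  0 -> 'bar'

Decoded: "bar slow test bar"


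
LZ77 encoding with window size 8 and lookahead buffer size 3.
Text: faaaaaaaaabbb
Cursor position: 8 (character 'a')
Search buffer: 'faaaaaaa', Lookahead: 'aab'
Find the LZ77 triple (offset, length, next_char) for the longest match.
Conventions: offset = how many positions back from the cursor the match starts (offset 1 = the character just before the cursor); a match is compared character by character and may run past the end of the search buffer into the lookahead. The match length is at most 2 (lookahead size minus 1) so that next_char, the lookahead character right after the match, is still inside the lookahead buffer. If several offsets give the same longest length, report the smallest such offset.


Try each offset into the search buffer:
  offset=1 (pos 7, char 'a'): match length 2
  offset=2 (pos 6, char 'a'): match length 2
  offset=3 (pos 5, char 'a'): match length 2
  offset=4 (pos 4, char 'a'): match length 2
  offset=5 (pos 3, char 'a'): match length 2
  offset=6 (pos 2, char 'a'): match length 2
  offset=7 (pos 1, char 'a'): match length 2
  offset=8 (pos 0, char 'f'): match length 0
Longest match has length 2, found at offsets 1, 2, 3, 4, 5, 6, 7; take the smallest, offset 1.
next_char = character at position 8 + 2 = 10 -> 'b'

Best match: offset=1, length=2 (matching 'aa' starting at position 7)
LZ77 triple: (1, 2, 'b')


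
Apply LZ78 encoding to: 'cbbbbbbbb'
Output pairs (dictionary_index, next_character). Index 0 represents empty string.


LZ78 encoding steps:
Dictionary: {0: ''}
Step 1: w='' (idx 0), next='c' -> output (0, 'c'), add 'c' as idx 1
Step 2: w='' (idx 0), next='b' -> output (0, 'b'), add 'b' as idx 2
Step 3: w='b' (idx 2), next='b' -> output (2, 'b'), add 'bb' as idx 3
Step 4: w='bb' (idx 3), next='b' -> output (3, 'b'), add 'bbb' as idx 4
Step 5: w='bb' (idx 3), end of input -> output (3, '')


Encoded: [(0, 'c'), (0, 'b'), (2, 'b'), (3, 'b'), (3, '')]


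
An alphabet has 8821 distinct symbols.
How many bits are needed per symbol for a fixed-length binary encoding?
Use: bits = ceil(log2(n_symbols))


log2(8821) = 13.1067
Bracket: 2^13 = 8192 < 8821 <= 2^14 = 16384
So ceil(log2(8821)) = 14

bits = ceil(log2(8821)) = ceil(13.1067) = 14 bits


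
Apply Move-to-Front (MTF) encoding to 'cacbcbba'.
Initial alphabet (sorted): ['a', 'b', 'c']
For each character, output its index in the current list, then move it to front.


MTF encoding:
'c': index 2 in ['a', 'b', 'c'] -> ['c', 'a', 'b']
'a': index 1 in ['c', 'a', 'b'] -> ['a', 'c', 'b']
'c': index 1 in ['a', 'c', 'b'] -> ['c', 'a', 'b']
'b': index 2 in ['c', 'a', 'b'] -> ['b', 'c', 'a']
'c': index 1 in ['b', 'c', 'a'] -> ['c', 'b', 'a']
'b': index 1 in ['c', 'b', 'a'] -> ['b', 'c', 'a']
'b': index 0 in ['b', 'c', 'a'] -> ['b', 'c', 'a']
'a': index 2 in ['b', 'c', 'a'] -> ['a', 'b', 'c']


Output: [2, 1, 1, 2, 1, 1, 0, 2]


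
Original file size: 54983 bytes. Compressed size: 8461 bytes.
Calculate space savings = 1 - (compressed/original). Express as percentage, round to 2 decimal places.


ratio = compressed/original = 8461/54983 = 0.153884
savings = 1 - ratio = 1 - 0.153884 = 0.846116
as a percentage: 0.846116 * 100 = 84.61%

Space savings = 1 - 8461/54983 = 84.61%


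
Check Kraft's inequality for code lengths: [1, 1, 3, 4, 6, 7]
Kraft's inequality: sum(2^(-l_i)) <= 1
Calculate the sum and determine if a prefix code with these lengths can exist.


Sum = 2^(-1) + 2^(-1) + 2^(-3) + 2^(-4) + 2^(-6) + 2^(-7)
    = 0.5 + 0.5 + 0.125 + 0.0625 + 0.015625 + 0.0078125
    = 155/128 = 1.2109375
Since 1.2109375 > 1, Kraft's inequality is NOT satisfied.
A prefix code with these lengths CANNOT exist.

Kraft sum = 1.2109375. Not satisfied.


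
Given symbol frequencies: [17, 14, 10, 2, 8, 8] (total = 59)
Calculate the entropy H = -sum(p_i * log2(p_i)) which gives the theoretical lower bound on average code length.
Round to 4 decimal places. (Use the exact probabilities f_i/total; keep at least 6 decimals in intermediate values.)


Per-symbol terms -p_i * log2(p_i) with p_i = f_i/59:
  p = 17/59 = 0.288136: log2(p) = -1.795180, -p*log2(p) = 0.517255
  p = 14/59 = 0.237288: log2(p) = -2.075288, -p*log2(p) = 0.492441
  p = 10/59 = 0.169492: log2(p) = -2.560715, -p*log2(p) = 0.434019
  p = 2/59 = 0.033898: log2(p) = -4.882643, -p*log2(p) = 0.165513
  p = 8/59 = 0.135593: log2(p) = -2.882643, -p*log2(p) = 0.390867
  p = 8/59 = 0.135593: log2(p) = -2.882643, -p*log2(p) = 0.390867
H = 0.517255 + 0.492441 + 0.434019 + 0.165513 + 0.390867 + 0.390867 = 2.390962

H = 2.391 bits/symbol


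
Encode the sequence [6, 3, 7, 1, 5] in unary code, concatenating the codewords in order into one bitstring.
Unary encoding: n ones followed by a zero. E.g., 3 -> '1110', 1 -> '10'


Encode each number as n ones followed by a terminating 0:
  6 -> 1111110 (7 bits)
  3 -> 1110 (4 bits)
  7 -> 11111110 (8 bits)
  1 -> 10 (2 bits)
  5 -> 111110 (6 bits)
Total length = 7 + 4 + 8 + 2 + 6 = 27 bits.

Unary([6, 3, 7, 1, 5]) = 111111011101111111010111110 (27 bits)


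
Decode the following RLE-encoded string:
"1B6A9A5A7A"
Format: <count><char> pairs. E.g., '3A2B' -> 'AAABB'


Expanding each <count><char> pair:
  1B -> 'B'
  6A -> 'AAAAAA'
  9A -> 'AAAAAAAAA'
  5A -> 'AAAAA'
  7A -> 'AAAAAAA'

Decoded = BAAAAAAAAAAAAAAAAAAAAAAAAAAA


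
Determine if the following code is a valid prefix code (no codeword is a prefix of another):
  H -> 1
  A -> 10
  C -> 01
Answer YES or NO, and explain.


Checking each pair (does one codeword prefix another?):
  H='1' vs A='10': prefix -- VIOLATION

NO -- this is NOT a valid prefix code. H (1) is a prefix of A (10).


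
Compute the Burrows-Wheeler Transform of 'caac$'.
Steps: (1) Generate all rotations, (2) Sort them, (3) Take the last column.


Rotations (sorted):
  0: $caac -> last char: c
  1: aac$c -> last char: c
  2: ac$ca -> last char: a
  3: c$caa -> last char: a
  4: caac$ -> last char: $


BWT = ccaa$


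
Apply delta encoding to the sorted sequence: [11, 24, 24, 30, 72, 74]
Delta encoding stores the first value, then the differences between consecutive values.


First value: 11
Deltas:
  24 - 11 = 13
  24 - 24 = 0
  30 - 24 = 6
  72 - 30 = 42
  74 - 72 = 2


Delta encoded: [11, 13, 0, 6, 42, 2]


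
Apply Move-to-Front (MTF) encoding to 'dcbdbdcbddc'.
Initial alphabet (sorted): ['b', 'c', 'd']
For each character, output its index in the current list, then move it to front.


MTF encoding:
'd': index 2 in ['b', 'c', 'd'] -> ['d', 'b', 'c']
'c': index 2 in ['d', 'b', 'c'] -> ['c', 'd', 'b']
'b': index 2 in ['c', 'd', 'b'] -> ['b', 'c', 'd']
'd': index 2 in ['b', 'c', 'd'] -> ['d', 'b', 'c']
'b': index 1 in ['d', 'b', 'c'] -> ['b', 'd', 'c']
'd': index 1 in ['b', 'd', 'c'] -> ['d', 'b', 'c']
'c': index 2 in ['d', 'b', 'c'] -> ['c', 'd', 'b']
'b': index 2 in ['c', 'd', 'b'] -> ['b', 'c', 'd']
'd': index 2 in ['b', 'c', 'd'] -> ['d', 'b', 'c']
'd': index 0 in ['d', 'b', 'c'] -> ['d', 'b', 'c']
'c': index 2 in ['d', 'b', 'c'] -> ['c', 'd', 'b']


Output: [2, 2, 2, 2, 1, 1, 2, 2, 2, 0, 2]


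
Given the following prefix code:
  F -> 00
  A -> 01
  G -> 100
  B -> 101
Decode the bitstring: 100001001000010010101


Decoding step by step:
Bits 100 -> G
Bits 00 -> F
Bits 100 -> G
Bits 100 -> G
Bits 00 -> F
Bits 100 -> G
Bits 101 -> B
Bits 01 -> A


Decoded message: GFGGFGBA


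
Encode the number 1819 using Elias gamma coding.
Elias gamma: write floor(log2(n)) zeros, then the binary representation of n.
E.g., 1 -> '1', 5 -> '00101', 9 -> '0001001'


num_bits = floor(log2(1819)) + 1 = 11
leading_zeros = num_bits - 1 = 10
binary(1819) = 11100011011

Elias gamma(1819) = '0000000000' + '11100011011' = 000000000011100011011 (21 bits)


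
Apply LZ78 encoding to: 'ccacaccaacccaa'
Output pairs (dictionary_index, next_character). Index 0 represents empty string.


LZ78 encoding steps:
Dictionary: {0: ''}
Step 1: w='' (idx 0), next='c' -> output (0, 'c'), add 'c' as idx 1
Step 2: w='c' (idx 1), next='a' -> output (1, 'a'), add 'ca' as idx 2
Step 3: w='ca' (idx 2), next='c' -> output (2, 'c'), add 'cac' as idx 3
Step 4: w='ca' (idx 2), next='a' -> output (2, 'a'), add 'caa' as idx 4
Step 5: w='c' (idx 1), next='c' -> output (1, 'c'), add 'cc' as idx 5
Step 6: w='caa' (idx 4), end of input -> output (4, '')


Encoded: [(0, 'c'), (1, 'a'), (2, 'c'), (2, 'a'), (1, 'c'), (4, '')]


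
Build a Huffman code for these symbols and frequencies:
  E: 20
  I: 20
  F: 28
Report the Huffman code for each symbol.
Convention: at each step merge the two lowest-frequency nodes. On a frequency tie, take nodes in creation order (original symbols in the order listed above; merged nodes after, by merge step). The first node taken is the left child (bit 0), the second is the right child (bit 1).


Huffman tree construction:
Step 1: Merge E(20) + I(20) = 40
Step 2: Merge F(28) + (E+I)(40) = 68
Read each symbol's code off the tree from the root (left child = 0, right child = 1).

Codes:
  E: 10 (length 2)
  I: 11 (length 2)
  F: 0 (length 1)
Average code length: 108/68 = 1.5882 bits/symbol


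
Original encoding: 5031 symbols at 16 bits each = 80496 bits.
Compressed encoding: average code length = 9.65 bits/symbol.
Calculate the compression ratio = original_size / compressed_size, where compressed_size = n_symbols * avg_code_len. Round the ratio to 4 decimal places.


original_size = n_symbols * orig_bits = 5031 * 16 = 80496 bits
compressed_size = n_symbols * avg_code_len = 5031 * 9.65 = 48549.15 bits
ratio = original_size / compressed_size = 80496 / 48549.15 = 1.658

Compression ratio = 1.658


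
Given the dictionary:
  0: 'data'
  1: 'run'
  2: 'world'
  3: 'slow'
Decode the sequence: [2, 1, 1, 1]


Look up each index in the dictionary:
  2 -> 'world'
  1 -> 'run'
  1 -> 'run'
  1 -> 'run'

Decoded: "world run run run"


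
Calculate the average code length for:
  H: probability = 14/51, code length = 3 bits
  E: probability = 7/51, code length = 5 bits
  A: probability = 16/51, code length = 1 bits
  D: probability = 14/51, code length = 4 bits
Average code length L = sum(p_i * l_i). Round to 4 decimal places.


Weighted contributions p_i * l_i:
  H: (14/51) * 3 = 42/51
  E: (7/51) * 5 = 35/51
  A: (16/51) * 1 = 16/51
  D: (14/51) * 4 = 56/51
Sum = (42 + 35 + 16 + 56)/51 = 149/51

L = 149/51 = 2.9216 bits/symbol


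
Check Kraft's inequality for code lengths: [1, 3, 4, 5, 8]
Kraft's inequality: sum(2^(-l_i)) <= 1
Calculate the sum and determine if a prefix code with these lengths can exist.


Sum = 2^(-1) + 2^(-3) + 2^(-4) + 2^(-5) + 2^(-8)
    = 0.5 + 0.125 + 0.0625 + 0.03125 + 0.00390625
    = 185/256 = 0.72265625
Since 0.72265625 <= 1, Kraft's inequality IS satisfied.
A prefix code with these lengths CAN exist.

Kraft sum = 0.72265625. Satisfied.


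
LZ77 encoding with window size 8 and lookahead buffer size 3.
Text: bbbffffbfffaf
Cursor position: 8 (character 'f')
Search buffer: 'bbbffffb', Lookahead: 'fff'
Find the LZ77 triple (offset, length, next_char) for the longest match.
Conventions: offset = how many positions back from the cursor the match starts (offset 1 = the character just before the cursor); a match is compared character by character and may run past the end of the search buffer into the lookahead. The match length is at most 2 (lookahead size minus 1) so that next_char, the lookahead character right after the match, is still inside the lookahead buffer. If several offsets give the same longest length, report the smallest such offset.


Try each offset into the search buffer:
  offset=1 (pos 7, char 'b'): match length 0
  offset=2 (pos 6, char 'f'): match length 1
  offset=3 (pos 5, char 'f'): match length 2
  offset=4 (pos 4, char 'f'): match length 2
  offset=5 (pos 3, char 'f'): match length 2
  offset=6 (pos 2, char 'b'): match length 0
  offset=7 (pos 1, char 'b'): match length 0
  offset=8 (pos 0, char 'b'): match length 0
Longest match has length 2, found at offsets 3, 4, 5; take the smallest, offset 3.
next_char = character at position 8 + 2 = 10 -> 'f'

Best match: offset=3, length=2 (matching 'ff' starting at position 5)
LZ77 triple: (3, 2, 'f')


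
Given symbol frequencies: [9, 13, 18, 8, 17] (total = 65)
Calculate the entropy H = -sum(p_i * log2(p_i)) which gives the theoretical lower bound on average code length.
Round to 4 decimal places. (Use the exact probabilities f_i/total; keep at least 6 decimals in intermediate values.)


Per-symbol terms -p_i * log2(p_i) with p_i = f_i/65:
  p = 9/65 = 0.138462: log2(p) = -2.852443, -p*log2(p) = 0.394954
  p = 13/65 = 0.200000: log2(p) = -2.321928, -p*log2(p) = 0.464386
  p = 18/65 = 0.276923: log2(p) = -1.852443, -p*log2(p) = 0.512984
  p = 8/65 = 0.123077: log2(p) = -3.022368, -p*log2(p) = 0.371984
  p = 17/65 = 0.261538: log2(p) = -1.934905, -p*log2(p) = 0.506052
H = 0.394954 + 0.464386 + 0.512984 + 0.371984 + 0.506052 = 2.250360

H = 2.2504 bits/symbol


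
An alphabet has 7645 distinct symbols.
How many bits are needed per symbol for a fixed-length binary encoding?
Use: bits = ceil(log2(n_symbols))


log2(7645) = 12.9003
Bracket: 2^12 = 4096 < 7645 <= 2^13 = 8192
So ceil(log2(7645)) = 13

bits = ceil(log2(7645)) = ceil(12.9003) = 13 bits


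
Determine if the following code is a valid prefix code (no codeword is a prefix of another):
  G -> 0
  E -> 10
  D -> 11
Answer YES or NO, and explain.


Checking each pair (does one codeword prefix another?):
  G='0' vs E='10': no prefix
  G='0' vs D='11': no prefix
  E='10' vs G='0': no prefix
  E='10' vs D='11': no prefix
  D='11' vs G='0': no prefix
  D='11' vs E='10': no prefix
No violation found over all pairs.

YES -- this is a valid prefix code. No codeword is a prefix of any other codeword.


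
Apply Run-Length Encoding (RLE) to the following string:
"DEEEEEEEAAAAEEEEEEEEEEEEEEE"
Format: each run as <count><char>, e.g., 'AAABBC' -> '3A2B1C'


Scanning runs left to right:
  i=0: run of 'D' x 1 -> '1D'
  i=1: run of 'E' x 7 -> '7E'
  i=8: run of 'A' x 4 -> '4A'
  i=12: run of 'E' x 15 -> '15E'

RLE = 1D7E4A15E


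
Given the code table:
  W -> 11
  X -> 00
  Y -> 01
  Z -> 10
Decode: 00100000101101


Decoding:
00 -> X
10 -> Z
00 -> X
00 -> X
10 -> Z
11 -> W
01 -> Y


Result: XZXXZWY


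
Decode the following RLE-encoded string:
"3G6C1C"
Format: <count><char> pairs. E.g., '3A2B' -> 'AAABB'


Expanding each <count><char> pair:
  3G -> 'GGG'
  6C -> 'CCCCCC'
  1C -> 'C'

Decoded = GGGCCCCCCC


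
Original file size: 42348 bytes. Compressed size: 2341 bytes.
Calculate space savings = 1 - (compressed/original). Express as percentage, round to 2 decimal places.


ratio = compressed/original = 2341/42348 = 0.05528
savings = 1 - ratio = 1 - 0.05528 = 0.94472
as a percentage: 0.94472 * 100 = 94.47%

Space savings = 1 - 2341/42348 = 94.47%


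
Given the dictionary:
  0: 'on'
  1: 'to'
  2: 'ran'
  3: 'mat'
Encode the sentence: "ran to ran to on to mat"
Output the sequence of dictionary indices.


Look up each word in the dictionary:
  'ran' -> 2
  'to' -> 1
  'ran' -> 2
  'to' -> 1
  'on' -> 0
  'to' -> 1
  'mat' -> 3

Encoded: [2, 1, 2, 1, 0, 1, 3]


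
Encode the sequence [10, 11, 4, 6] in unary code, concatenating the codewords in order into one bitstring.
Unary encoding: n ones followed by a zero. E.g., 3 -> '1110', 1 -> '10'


Encode each number as n ones followed by a terminating 0:
  10 -> 11111111110 (11 bits)
  11 -> 111111111110 (12 bits)
  4 -> 11110 (5 bits)
  6 -> 1111110 (7 bits)
Total length = 11 + 12 + 5 + 7 = 35 bits.

Unary([10, 11, 4, 6]) = 11111111110111111111110111101111110 (35 bits)


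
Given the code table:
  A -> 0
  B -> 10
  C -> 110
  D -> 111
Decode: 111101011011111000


Decoding:
111 -> D
10 -> B
10 -> B
110 -> C
111 -> D
110 -> C
0 -> A
0 -> A


Result: DBBCDCAA


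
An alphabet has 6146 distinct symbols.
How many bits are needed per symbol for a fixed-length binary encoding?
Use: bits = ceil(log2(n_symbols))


log2(6146) = 12.5854
Bracket: 2^12 = 4096 < 6146 <= 2^13 = 8192
So ceil(log2(6146)) = 13

bits = ceil(log2(6146)) = ceil(12.5854) = 13 bits


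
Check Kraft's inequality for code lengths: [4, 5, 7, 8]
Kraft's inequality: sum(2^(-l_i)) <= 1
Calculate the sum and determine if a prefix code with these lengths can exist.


Sum = 2^(-4) + 2^(-5) + 2^(-7) + 2^(-8)
    = 0.0625 + 0.03125 + 0.0078125 + 0.00390625
    = 27/256 = 0.10546875
Since 0.10546875 <= 1, Kraft's inequality IS satisfied.
A prefix code with these lengths CAN exist.

Kraft sum = 0.10546875. Satisfied.


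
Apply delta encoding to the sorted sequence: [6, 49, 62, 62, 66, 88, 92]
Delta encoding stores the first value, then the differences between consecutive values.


First value: 6
Deltas:
  49 - 6 = 43
  62 - 49 = 13
  62 - 62 = 0
  66 - 62 = 4
  88 - 66 = 22
  92 - 88 = 4


Delta encoded: [6, 43, 13, 0, 4, 22, 4]


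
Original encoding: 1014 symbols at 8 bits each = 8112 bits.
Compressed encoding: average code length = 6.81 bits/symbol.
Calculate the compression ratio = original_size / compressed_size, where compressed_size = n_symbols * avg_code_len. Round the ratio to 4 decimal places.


original_size = n_symbols * orig_bits = 1014 * 8 = 8112 bits
compressed_size = n_symbols * avg_code_len = 1014 * 6.81 = 6905.34 bits
ratio = original_size / compressed_size = 8112 / 6905.34 = 1.1747

Compression ratio = 1.1747


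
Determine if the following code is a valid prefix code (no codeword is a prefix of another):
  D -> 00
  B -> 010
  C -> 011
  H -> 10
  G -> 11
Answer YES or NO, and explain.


Checking each pair (does one codeword prefix another?):
  D='00' vs B='010': no prefix
  D='00' vs C='011': no prefix
  D='00' vs H='10': no prefix
  D='00' vs G='11': no prefix
  B='010' vs D='00': no prefix
  B='010' vs C='011': no prefix
  B='010' vs H='10': no prefix
  B='010' vs G='11': no prefix
  C='011' vs D='00': no prefix
  C='011' vs B='010': no prefix
  C='011' vs H='10': no prefix
  C='011' vs G='11': no prefix
  H='10' vs D='00': no prefix
  H='10' vs B='010': no prefix
  H='10' vs C='011': no prefix
  H='10' vs G='11': no prefix
  G='11' vs D='00': no prefix
  G='11' vs B='010': no prefix
  G='11' vs C='011': no prefix
  G='11' vs H='10': no prefix
No violation found over all pairs.

YES -- this is a valid prefix code. No codeword is a prefix of any other codeword.


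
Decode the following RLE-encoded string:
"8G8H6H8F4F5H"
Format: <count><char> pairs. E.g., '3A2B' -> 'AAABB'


Expanding each <count><char> pair:
  8G -> 'GGGGGGGG'
  8H -> 'HHHHHHHH'
  6H -> 'HHHHHH'
  8F -> 'FFFFFFFF'
  4F -> 'FFFF'
  5H -> 'HHHHH'

Decoded = GGGGGGGGHHHHHHHHHHHHHHFFFFFFFFFFFFHHHHH


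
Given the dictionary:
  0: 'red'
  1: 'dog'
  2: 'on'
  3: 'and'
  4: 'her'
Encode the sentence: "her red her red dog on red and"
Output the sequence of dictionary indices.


Look up each word in the dictionary:
  'her' -> 4
  'red' -> 0
  'her' -> 4
  'red' -> 0
  'dog' -> 1
  'on' -> 2
  'red' -> 0
  'and' -> 3

Encoded: [4, 0, 4, 0, 1, 2, 0, 3]


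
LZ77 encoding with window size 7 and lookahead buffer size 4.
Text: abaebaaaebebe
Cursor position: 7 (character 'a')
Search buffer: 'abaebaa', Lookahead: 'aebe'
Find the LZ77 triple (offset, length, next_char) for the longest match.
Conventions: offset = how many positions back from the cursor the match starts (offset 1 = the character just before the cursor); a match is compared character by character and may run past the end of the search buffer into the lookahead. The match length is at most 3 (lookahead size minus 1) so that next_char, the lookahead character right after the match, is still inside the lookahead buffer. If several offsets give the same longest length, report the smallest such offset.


Try each offset into the search buffer:
  offset=1 (pos 6, char 'a'): match length 1
  offset=2 (pos 5, char 'a'): match length 1
  offset=3 (pos 4, char 'b'): match length 0
  offset=4 (pos 3, char 'e'): match length 0
  offset=5 (pos 2, char 'a'): match length 3
  offset=6 (pos 1, char 'b'): match length 0
  offset=7 (pos 0, char 'a'): match length 1
Longest match has length 3 at offset 5.
next_char = character at position 7 + 3 = 10 -> 'e'

Best match: offset=5, length=3 (matching 'aeb' starting at position 2)
LZ77 triple: (5, 3, 'e')


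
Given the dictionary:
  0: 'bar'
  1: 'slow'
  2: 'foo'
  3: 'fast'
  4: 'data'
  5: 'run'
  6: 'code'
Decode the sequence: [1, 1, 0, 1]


Look up each index in the dictionary:
  1 -> 'slow'
  1 -> 'slow'
  0 -> 'bar'
  1 -> 'slow'

Decoded: "slow slow bar slow"


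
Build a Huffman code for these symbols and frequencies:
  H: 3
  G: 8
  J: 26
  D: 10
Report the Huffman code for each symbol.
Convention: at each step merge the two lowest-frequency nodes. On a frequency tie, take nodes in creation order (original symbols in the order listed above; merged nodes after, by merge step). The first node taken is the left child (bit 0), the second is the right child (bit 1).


Huffman tree construction:
Step 1: Merge H(3) + G(8) = 11
Step 2: Merge D(10) + (H+G)(11) = 21
Step 3: Merge (D+(H+G))(21) + J(26) = 47
Read each symbol's code off the tree from the root (left child = 0, right child = 1).

Codes:
  H: 010 (length 3)
  G: 011 (length 3)
  J: 1 (length 1)
  D: 00 (length 2)
Average code length: 79/47 = 1.6809 bits/symbol


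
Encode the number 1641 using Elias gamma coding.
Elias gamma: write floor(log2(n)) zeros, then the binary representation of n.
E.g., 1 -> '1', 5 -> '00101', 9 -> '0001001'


num_bits = floor(log2(1641)) + 1 = 11
leading_zeros = num_bits - 1 = 10
binary(1641) = 11001101001

Elias gamma(1641) = '0000000000' + '11001101001' = 000000000011001101001 (21 bits)


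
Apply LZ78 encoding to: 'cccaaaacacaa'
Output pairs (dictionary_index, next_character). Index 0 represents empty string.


LZ78 encoding steps:
Dictionary: {0: ''}
Step 1: w='' (idx 0), next='c' -> output (0, 'c'), add 'c' as idx 1
Step 2: w='c' (idx 1), next='c' -> output (1, 'c'), add 'cc' as idx 2
Step 3: w='' (idx 0), next='a' -> output (0, 'a'), add 'a' as idx 3
Step 4: w='a' (idx 3), next='a' -> output (3, 'a'), add 'aa' as idx 4
Step 5: w='a' (idx 3), next='c' -> output (3, 'c'), add 'ac' as idx 5
Step 6: w='ac' (idx 5), next='a' -> output (5, 'a'), add 'aca' as idx 6
Step 7: w='a' (idx 3), end of input -> output (3, '')


Encoded: [(0, 'c'), (1, 'c'), (0, 'a'), (3, 'a'), (3, 'c'), (5, 'a'), (3, '')]


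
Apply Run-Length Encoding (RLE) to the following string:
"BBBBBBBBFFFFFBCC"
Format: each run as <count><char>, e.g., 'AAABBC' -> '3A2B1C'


Scanning runs left to right:
  i=0: run of 'B' x 8 -> '8B'
  i=8: run of 'F' x 5 -> '5F'
  i=13: run of 'B' x 1 -> '1B'
  i=14: run of 'C' x 2 -> '2C'

RLE = 8B5F1B2C


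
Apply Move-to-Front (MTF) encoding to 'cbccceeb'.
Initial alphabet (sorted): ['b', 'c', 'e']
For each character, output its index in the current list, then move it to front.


MTF encoding:
'c': index 1 in ['b', 'c', 'e'] -> ['c', 'b', 'e']
'b': index 1 in ['c', 'b', 'e'] -> ['b', 'c', 'e']
'c': index 1 in ['b', 'c', 'e'] -> ['c', 'b', 'e']
'c': index 0 in ['c', 'b', 'e'] -> ['c', 'b', 'e']
'c': index 0 in ['c', 'b', 'e'] -> ['c', 'b', 'e']
'e': index 2 in ['c', 'b', 'e'] -> ['e', 'c', 'b']
'e': index 0 in ['e', 'c', 'b'] -> ['e', 'c', 'b']
'b': index 2 in ['e', 'c', 'b'] -> ['b', 'e', 'c']


Output: [1, 1, 1, 0, 0, 2, 0, 2]


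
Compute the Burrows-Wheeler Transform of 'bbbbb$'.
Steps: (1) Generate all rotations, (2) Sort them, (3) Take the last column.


Rotations (sorted):
  0: $bbbbb -> last char: b
  1: b$bbbb -> last char: b
  2: bb$bbb -> last char: b
  3: bbb$bb -> last char: b
  4: bbbb$b -> last char: b
  5: bbbbb$ -> last char: $


BWT = bbbbb$


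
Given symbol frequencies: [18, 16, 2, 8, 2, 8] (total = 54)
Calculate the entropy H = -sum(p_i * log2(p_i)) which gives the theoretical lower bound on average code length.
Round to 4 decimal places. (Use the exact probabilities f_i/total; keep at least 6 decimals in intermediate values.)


Per-symbol terms -p_i * log2(p_i) with p_i = f_i/54:
  p = 18/54 = 0.333333: log2(p) = -1.584963, -p*log2(p) = 0.528321
  p = 16/54 = 0.296296: log2(p) = -1.754888, -p*log2(p) = 0.519967
  p = 2/54 = 0.037037: log2(p) = -4.754888, -p*log2(p) = 0.176107
  p = 8/54 = 0.148148: log2(p) = -2.754888, -p*log2(p) = 0.408131
  p = 2/54 = 0.037037: log2(p) = -4.754888, -p*log2(p) = 0.176107
  p = 8/54 = 0.148148: log2(p) = -2.754888, -p*log2(p) = 0.408131
H = 0.528321 + 0.519967 + 0.176107 + 0.408131 + 0.176107 + 0.408131 = 2.216764

H = 2.2168 bits/symbol


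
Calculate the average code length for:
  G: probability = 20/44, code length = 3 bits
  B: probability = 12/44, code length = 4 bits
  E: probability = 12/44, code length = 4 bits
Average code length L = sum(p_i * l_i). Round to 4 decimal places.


Weighted contributions p_i * l_i:
  G: (20/44) * 3 = 60/44
  B: (12/44) * 4 = 48/44
  E: (12/44) * 4 = 48/44
Sum = (60 + 48 + 48)/44 = 156/44

L = 156/44 = 3.5455 bits/symbol


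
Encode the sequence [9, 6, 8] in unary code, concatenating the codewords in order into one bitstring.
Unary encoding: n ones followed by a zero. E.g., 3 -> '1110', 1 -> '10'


Encode each number as n ones followed by a terminating 0:
  9 -> 1111111110 (10 bits)
  6 -> 1111110 (7 bits)
  8 -> 111111110 (9 bits)
Total length = 10 + 7 + 9 = 26 bits.

Unary([9, 6, 8]) = 11111111101111110111111110 (26 bits)


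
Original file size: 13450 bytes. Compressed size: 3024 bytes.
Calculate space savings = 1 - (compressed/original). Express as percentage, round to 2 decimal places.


ratio = compressed/original = 3024/13450 = 0.224833
savings = 1 - ratio = 1 - 0.224833 = 0.775167
as a percentage: 0.775167 * 100 = 77.52%

Space savings = 1 - 3024/13450 = 77.52%


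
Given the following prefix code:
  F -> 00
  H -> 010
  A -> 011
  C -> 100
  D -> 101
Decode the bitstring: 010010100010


Decoding step by step:
Bits 010 -> H
Bits 010 -> H
Bits 100 -> C
Bits 010 -> H


Decoded message: HHCH


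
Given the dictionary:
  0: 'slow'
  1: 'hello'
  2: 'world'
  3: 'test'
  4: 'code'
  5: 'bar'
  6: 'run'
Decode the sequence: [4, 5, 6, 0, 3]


Look up each index in the dictionary:
  4 -> 'code'
  5 -> 'bar'
  6 -> 'run'
  0 -> 'slow'
  3 -> 'test'

Decoded: "code bar run slow test"


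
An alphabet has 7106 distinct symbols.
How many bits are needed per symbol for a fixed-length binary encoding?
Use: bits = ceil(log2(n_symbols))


log2(7106) = 12.7948
Bracket: 2^12 = 4096 < 7106 <= 2^13 = 8192
So ceil(log2(7106)) = 13

bits = ceil(log2(7106)) = ceil(12.7948) = 13 bits


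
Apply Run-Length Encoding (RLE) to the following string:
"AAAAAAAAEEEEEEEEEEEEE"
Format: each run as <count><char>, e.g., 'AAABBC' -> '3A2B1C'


Scanning runs left to right:
  i=0: run of 'A' x 8 -> '8A'
  i=8: run of 'E' x 13 -> '13E'

RLE = 8A13E


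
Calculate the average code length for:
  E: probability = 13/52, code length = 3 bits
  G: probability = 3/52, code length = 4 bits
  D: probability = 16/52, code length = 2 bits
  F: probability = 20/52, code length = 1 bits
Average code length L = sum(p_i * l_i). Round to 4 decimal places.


Weighted contributions p_i * l_i:
  E: (13/52) * 3 = 39/52
  G: (3/52) * 4 = 12/52
  D: (16/52) * 2 = 32/52
  F: (20/52) * 1 = 20/52
Sum = (39 + 12 + 32 + 20)/52 = 103/52

L = 103/52 = 1.9808 bits/symbol


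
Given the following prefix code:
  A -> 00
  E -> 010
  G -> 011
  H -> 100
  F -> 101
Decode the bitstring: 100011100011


Decoding step by step:
Bits 100 -> H
Bits 011 -> G
Bits 100 -> H
Bits 011 -> G


Decoded message: HGHG


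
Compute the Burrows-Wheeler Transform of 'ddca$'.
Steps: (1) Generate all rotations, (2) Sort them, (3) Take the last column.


Rotations (sorted):
  0: $ddca -> last char: a
  1: a$ddc -> last char: c
  2: ca$dd -> last char: d
  3: dca$d -> last char: d
  4: ddca$ -> last char: $


BWT = acdd$


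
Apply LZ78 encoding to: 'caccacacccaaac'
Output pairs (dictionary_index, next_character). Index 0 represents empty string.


LZ78 encoding steps:
Dictionary: {0: ''}
Step 1: w='' (idx 0), next='c' -> output (0, 'c'), add 'c' as idx 1
Step 2: w='' (idx 0), next='a' -> output (0, 'a'), add 'a' as idx 2
Step 3: w='c' (idx 1), next='c' -> output (1, 'c'), add 'cc' as idx 3
Step 4: w='a' (idx 2), next='c' -> output (2, 'c'), add 'ac' as idx 4
Step 5: w='ac' (idx 4), next='c' -> output (4, 'c'), add 'acc' as idx 5
Step 6: w='c' (idx 1), next='a' -> output (1, 'a'), add 'ca' as idx 6
Step 7: w='a' (idx 2), next='a' -> output (2, 'a'), add 'aa' as idx 7
Step 8: w='c' (idx 1), end of input -> output (1, '')


Encoded: [(0, 'c'), (0, 'a'), (1, 'c'), (2, 'c'), (4, 'c'), (1, 'a'), (2, 'a'), (1, '')]


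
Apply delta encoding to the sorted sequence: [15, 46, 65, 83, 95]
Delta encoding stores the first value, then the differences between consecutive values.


First value: 15
Deltas:
  46 - 15 = 31
  65 - 46 = 19
  83 - 65 = 18
  95 - 83 = 12


Delta encoded: [15, 31, 19, 18, 12]


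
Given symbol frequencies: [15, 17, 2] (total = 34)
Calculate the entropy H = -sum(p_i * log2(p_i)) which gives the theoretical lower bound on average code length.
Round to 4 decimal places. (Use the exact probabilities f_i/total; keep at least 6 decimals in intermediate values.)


Per-symbol terms -p_i * log2(p_i) with p_i = f_i/34:
  p = 15/34 = 0.441176: log2(p) = -1.180572, -p*log2(p) = 0.520841
  p = 17/34 = 0.500000: log2(p) = -1.000000, -p*log2(p) = 0.500000
  p = 2/34 = 0.058824: log2(p) = -4.087463, -p*log2(p) = 0.240439
H = 0.520841 + 0.500000 + 0.240439 = 1.261280

H = 1.2613 bits/symbol


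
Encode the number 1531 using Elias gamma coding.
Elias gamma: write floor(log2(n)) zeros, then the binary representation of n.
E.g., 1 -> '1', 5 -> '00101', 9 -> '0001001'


num_bits = floor(log2(1531)) + 1 = 11
leading_zeros = num_bits - 1 = 10
binary(1531) = 10111111011

Elias gamma(1531) = '0000000000' + '10111111011' = 000000000010111111011 (21 bits)


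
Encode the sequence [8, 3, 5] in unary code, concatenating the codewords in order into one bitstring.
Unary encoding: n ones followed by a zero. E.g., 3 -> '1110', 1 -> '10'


Encode each number as n ones followed by a terminating 0:
  8 -> 111111110 (9 bits)
  3 -> 1110 (4 bits)
  5 -> 111110 (6 bits)
Total length = 9 + 4 + 6 = 19 bits.

Unary([8, 3, 5]) = 1111111101110111110 (19 bits)


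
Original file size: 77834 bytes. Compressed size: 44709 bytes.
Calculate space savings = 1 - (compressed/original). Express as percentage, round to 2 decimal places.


ratio = compressed/original = 44709/77834 = 0.574415
savings = 1 - ratio = 1 - 0.574415 = 0.425585
as a percentage: 0.425585 * 100 = 42.56%

Space savings = 1 - 44709/77834 = 42.56%


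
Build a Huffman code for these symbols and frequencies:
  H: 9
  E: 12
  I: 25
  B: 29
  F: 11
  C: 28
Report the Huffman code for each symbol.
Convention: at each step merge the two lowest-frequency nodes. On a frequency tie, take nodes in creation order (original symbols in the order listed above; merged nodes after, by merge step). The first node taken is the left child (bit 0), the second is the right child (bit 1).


Huffman tree construction:
Step 1: Merge H(9) + F(11) = 20
Step 2: Merge E(12) + (H+F)(20) = 32
Step 3: Merge I(25) + C(28) = 53
Step 4: Merge B(29) + (E+(H+F))(32) = 61
Step 5: Merge (I+C)(53) + (B+(E+(H+F)))(61) = 114
Read each symbol's code off the tree from the root (left child = 0, right child = 1).

Codes:
  H: 1110 (length 4)
  E: 110 (length 3)
  I: 00 (length 2)
  B: 10 (length 2)
  F: 1111 (length 4)
  C: 01 (length 2)
Average code length: 280/114 = 2.4561 bits/symbol


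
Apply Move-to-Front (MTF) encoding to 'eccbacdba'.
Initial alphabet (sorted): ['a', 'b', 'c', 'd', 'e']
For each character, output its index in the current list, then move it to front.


MTF encoding:
'e': index 4 in ['a', 'b', 'c', 'd', 'e'] -> ['e', 'a', 'b', 'c', 'd']
'c': index 3 in ['e', 'a', 'b', 'c', 'd'] -> ['c', 'e', 'a', 'b', 'd']
'c': index 0 in ['c', 'e', 'a', 'b', 'd'] -> ['c', 'e', 'a', 'b', 'd']
'b': index 3 in ['c', 'e', 'a', 'b', 'd'] -> ['b', 'c', 'e', 'a', 'd']
'a': index 3 in ['b', 'c', 'e', 'a', 'd'] -> ['a', 'b', 'c', 'e', 'd']
'c': index 2 in ['a', 'b', 'c', 'e', 'd'] -> ['c', 'a', 'b', 'e', 'd']
'd': index 4 in ['c', 'a', 'b', 'e', 'd'] -> ['d', 'c', 'a', 'b', 'e']
'b': index 3 in ['d', 'c', 'a', 'b', 'e'] -> ['b', 'd', 'c', 'a', 'e']
'a': index 3 in ['b', 'd', 'c', 'a', 'e'] -> ['a', 'b', 'd', 'c', 'e']


Output: [4, 3, 0, 3, 3, 2, 4, 3, 3]


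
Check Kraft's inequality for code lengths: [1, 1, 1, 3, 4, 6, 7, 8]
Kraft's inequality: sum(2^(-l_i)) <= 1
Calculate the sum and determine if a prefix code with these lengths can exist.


Sum = 2^(-1) + 2^(-1) + 2^(-1) + 2^(-3) + 2^(-4) + 2^(-6) + 2^(-7) + 2^(-8)
    = 0.5 + 0.5 + 0.5 + 0.125 + 0.0625 + 0.015625 + 0.0078125 + 0.00390625
    = 439/256 = 1.71484375
Since 1.71484375 > 1, Kraft's inequality is NOT satisfied.
A prefix code with these lengths CANNOT exist.

Kraft sum = 1.71484375. Not satisfied.


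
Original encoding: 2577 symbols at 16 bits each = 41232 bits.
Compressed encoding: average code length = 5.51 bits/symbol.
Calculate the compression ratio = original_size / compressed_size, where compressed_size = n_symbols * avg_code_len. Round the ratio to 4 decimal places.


original_size = n_symbols * orig_bits = 2577 * 16 = 41232 bits
compressed_size = n_symbols * avg_code_len = 2577 * 5.51 = 14199.27 bits
ratio = original_size / compressed_size = 41232 / 14199.27 = 2.9038

Compression ratio = 2.9038


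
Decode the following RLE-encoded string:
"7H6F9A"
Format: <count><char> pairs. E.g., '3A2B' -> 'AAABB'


Expanding each <count><char> pair:
  7H -> 'HHHHHHH'
  6F -> 'FFFFFF'
  9A -> 'AAAAAAAAA'

Decoded = HHHHHHHFFFFFFAAAAAAAAA


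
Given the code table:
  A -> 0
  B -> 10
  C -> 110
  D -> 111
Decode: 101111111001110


Decoding:
10 -> B
111 -> D
111 -> D
10 -> B
0 -> A
111 -> D
0 -> A


Result: BDDBADA


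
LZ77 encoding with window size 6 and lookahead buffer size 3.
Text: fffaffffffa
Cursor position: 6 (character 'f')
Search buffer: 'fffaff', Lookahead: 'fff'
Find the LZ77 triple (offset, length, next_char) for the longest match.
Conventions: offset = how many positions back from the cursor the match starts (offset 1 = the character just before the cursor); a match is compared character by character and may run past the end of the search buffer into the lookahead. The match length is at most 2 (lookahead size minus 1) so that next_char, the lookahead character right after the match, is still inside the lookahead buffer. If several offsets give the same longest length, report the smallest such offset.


Try each offset into the search buffer:
  offset=1 (pos 5, char 'f'): match length 2
  offset=2 (pos 4, char 'f'): match length 2
  offset=3 (pos 3, char 'a'): match length 0
  offset=4 (pos 2, char 'f'): match length 1
  offset=5 (pos 1, char 'f'): match length 2
  offset=6 (pos 0, char 'f'): match length 2
Longest match has length 2, found at offsets 1, 2, 5, 6; take the smallest, offset 1.
next_char = character at position 6 + 2 = 8 -> 'f'

Best match: offset=1, length=2 (matching 'ff' starting at position 5)
LZ77 triple: (1, 2, 'f')
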